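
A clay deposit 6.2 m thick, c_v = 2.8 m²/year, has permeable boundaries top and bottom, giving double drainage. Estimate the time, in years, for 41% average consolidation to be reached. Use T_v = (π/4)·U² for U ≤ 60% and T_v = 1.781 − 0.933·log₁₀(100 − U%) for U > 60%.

Drainage path length: H_d = H/2 = 3.1 m (double drainage).
U ≤ 60%: T_v = (π/4)·U² = (π/4)×0.41² = 0.13203.
t = T_v·H_d²/c_v = 0.13203×3.1²/2.8 = 0.4531 years.

t ≈ 0.453 years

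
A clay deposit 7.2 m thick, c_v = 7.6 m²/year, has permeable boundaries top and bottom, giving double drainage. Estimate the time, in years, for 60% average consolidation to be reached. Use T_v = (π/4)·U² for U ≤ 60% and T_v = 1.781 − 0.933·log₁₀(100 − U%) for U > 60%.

Drainage path length: H_d = H/2 = 3.6 m (double drainage).
U ≤ 60%: T_v = (π/4)·U² = (π/4)×0.6² = 0.28274.
t = T_v·H_d²/c_v = 0.28274×3.6²/7.6 = 0.4821 years.

t ≈ 0.482 years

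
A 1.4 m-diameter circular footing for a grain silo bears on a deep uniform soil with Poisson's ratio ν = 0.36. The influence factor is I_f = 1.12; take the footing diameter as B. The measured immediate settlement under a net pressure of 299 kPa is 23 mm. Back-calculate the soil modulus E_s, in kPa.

E_s ≈ 17700 kPa

S_e = q·B·(1−ν²)/E_s · I_f  ⇒  E_s = q·B·(1−ν²)·I_f / S_e.
E_s = 299 × 1.4 × 0.8704 × 1.12 / 0.023 = 17740 kPa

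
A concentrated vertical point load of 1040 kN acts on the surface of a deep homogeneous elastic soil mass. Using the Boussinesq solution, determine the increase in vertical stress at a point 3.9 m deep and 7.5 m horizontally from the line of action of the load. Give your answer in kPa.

Boussinesq vertical stress below a point load on an elastic half-space:
Δσ_z = 3P/(2πz²) · [1 + (r/z)²]^(−5/2)
r/z = 7.5/3.9 = 1.9231; [1+(r/z)²]^(−5/2) = 0.020901.
Δσ_z = 3×1040/(2π×3.9²) × 0.020901 = 32.647 × 0.020901 = 0.6824 kPa

Δσ_z ≈ 0.682 kPa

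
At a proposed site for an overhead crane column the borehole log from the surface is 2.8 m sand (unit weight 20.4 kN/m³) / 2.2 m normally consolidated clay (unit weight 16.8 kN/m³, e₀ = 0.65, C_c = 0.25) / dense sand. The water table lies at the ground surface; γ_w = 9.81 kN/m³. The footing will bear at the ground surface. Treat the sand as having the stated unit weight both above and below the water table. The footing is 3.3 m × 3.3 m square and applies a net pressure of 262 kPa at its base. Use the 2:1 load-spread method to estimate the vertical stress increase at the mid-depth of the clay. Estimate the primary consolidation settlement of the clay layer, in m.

Mid-depth of clay below the ground surface: z = 2.8 + 2.2/2 = 3.9 m.
Total vertical stress at mid-clay: σ_v = 20.4×2.8 + 16.8×1.1 = 75.6 kPa.
Pore pressure: u = 9.81×(3.9 − 0) = 38.259 kPa.
Initial effective stress: σ'_0 = σ_v − u = 75.6 − 38.259 = 37.341 kPa.
Stress increase at mid-clay by the 2:1 spreading method:
Δσ = qBL/((B+z)(L+z)) = 262×3.3×3.3/((3.3+3.9)(3.3+3.9)) = 55.038 kPa
Final effective stress: σ'_f = σ'_0 + Δσ = 37.341 + 55.038 = 92.379 kPa.
Normally consolidated clay, so the full stress increment lies on the virgin compression line:
S_c = C_c·H/(1+e₀)·log₁₀(σ'_f/σ'_0) = 0.25×2.2/(1+0.65)×log₁₀(92.379/37.341)
    = 0.33333 × 0.39339 = 0.1311 m

S_c ≈ 0.131 m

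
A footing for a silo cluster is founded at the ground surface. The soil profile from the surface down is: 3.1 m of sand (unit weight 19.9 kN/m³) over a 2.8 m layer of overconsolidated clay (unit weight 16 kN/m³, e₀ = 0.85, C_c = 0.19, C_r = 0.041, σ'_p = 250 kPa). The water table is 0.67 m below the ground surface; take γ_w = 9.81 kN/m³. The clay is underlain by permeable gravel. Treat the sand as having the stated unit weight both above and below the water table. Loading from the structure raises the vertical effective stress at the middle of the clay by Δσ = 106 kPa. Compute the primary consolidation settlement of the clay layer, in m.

S_c ≈ 0.032 m

Mid-depth of clay below the ground surface: z = 3.1 + 2.8/2 = 4.5 m.
Total vertical stress at mid-clay: σ_v = 19.9×3.1 + 16×1.4 = 84.09 kPa.
Pore pressure: u = 9.81×(4.5 − 0.67) = 37.572 kPa.
Initial effective stress: σ'_0 = σ_v − u = 84.09 − 37.572 = 46.518 kPa.
Final effective stress: σ'_f = 46.518 + 106 = 152.52 kPa.
σ'_f = 152.52 ≤ σ'_p = 250 kPa, so the clay remains overconsolidated and only the recompression index applies:
S_c = C_r·H/(1+e₀)·log₁₀(σ'_f/σ'_0) = 0.041×2.8/1.85×log₁₀(152.52/46.518)
    = 0.062054 × 0.51571 = 0.032 m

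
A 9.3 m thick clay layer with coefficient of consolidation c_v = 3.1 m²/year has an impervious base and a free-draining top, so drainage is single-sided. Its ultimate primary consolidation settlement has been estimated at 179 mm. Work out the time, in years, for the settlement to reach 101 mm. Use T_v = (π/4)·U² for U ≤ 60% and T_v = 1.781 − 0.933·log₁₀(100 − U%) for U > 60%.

Drainage path length: H_d = H = 9.3 m (single drainage).
U = S(t)/S_ult = 101/179 = 0.5642.
U ≤ 60%: T_v = (π/4)·U² = (π/4)×0.56425² = 0.25005.
t = T_v·H_d²/c_v = 0.25005×9.3²/3.1 = 6.976 years.

t ≈ 6.98 years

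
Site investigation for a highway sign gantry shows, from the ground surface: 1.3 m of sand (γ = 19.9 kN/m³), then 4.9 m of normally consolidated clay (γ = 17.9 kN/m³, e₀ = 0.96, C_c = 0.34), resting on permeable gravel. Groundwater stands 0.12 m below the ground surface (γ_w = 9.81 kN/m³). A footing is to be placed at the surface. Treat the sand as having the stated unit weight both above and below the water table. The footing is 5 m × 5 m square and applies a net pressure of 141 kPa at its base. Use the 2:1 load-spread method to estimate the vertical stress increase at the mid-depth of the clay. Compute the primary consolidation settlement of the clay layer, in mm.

Mid-depth of clay below the ground surface: z = 1.3 + 4.9/2 = 3.75 m.
Total vertical stress at mid-clay: σ_v = 19.9×1.3 + 17.9×2.45 = 69.725 kPa.
Pore pressure: u = 9.81×(3.75 − 0.12) = 35.61 kPa.
Initial effective stress: σ'_0 = σ_v − u = 69.725 − 35.61 = 34.115 kPa.
Stress increase at mid-clay by the 2:1 spreading method:
Δσ = qBL/((B+z)(L+z)) = 141×5×5/((5+3.75)(5+3.75)) = 46.041 kPa
Final effective stress: σ'_f = σ'_0 + Δσ = 34.115 + 46.041 = 80.156 kPa.
Normally consolidated clay, so the full stress increment lies on the virgin compression line:
S_c = C_c·H/(1+e₀)·log₁₀(σ'_f/σ'_0) = 0.34×4.9/(1+0.96)×log₁₀(80.156/34.115)
    = 0.85 × 0.37099 = 0.3153 m

S_c ≈ 315 mm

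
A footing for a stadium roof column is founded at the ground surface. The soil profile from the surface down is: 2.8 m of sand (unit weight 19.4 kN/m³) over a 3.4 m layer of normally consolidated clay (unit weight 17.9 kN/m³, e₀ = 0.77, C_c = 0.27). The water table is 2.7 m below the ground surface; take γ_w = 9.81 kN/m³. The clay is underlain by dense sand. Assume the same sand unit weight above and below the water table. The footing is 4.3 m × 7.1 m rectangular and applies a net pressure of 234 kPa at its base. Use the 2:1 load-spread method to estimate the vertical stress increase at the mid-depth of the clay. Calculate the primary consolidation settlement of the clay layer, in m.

S_c ≈ 0.161 m

Mid-depth of clay below the ground surface: z = 2.8 + 3.4/2 = 4.5 m.
Total vertical stress at mid-clay: σ_v = 19.4×2.8 + 17.9×1.7 = 84.75 kPa.
Pore pressure: u = 9.81×(4.5 − 2.7) = 17.658 kPa.
Initial effective stress: σ'_0 = σ_v − u = 84.75 − 17.658 = 67.092 kPa.
Stress increase at mid-clay by the 2:1 spreading method:
Δσ = qBL/((B+z)(L+z)) = 234×4.3×7.1/((4.3+4.5)(7.1+4.5)) = 69.985 kPa
Final effective stress: σ'_f = σ'_0 + Δσ = 67.092 + 69.985 = 137.08 kPa.
Normally consolidated clay, so the full stress increment lies on the virgin compression line:
S_c = C_c·H/(1+e₀)·log₁₀(σ'_f/σ'_0) = 0.27×3.4/(1+0.77)×log₁₀(137.08/67.092)
    = 0.51864 × 0.3103 = 0.1609 m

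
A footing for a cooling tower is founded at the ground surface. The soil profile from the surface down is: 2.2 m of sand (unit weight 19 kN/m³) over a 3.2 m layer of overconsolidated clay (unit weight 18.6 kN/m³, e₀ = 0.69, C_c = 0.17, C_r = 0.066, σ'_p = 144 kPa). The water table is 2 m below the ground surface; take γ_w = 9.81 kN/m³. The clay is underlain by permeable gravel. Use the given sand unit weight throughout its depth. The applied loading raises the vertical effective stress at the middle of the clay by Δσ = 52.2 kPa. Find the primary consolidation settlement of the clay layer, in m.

S_c ≈ 0.0368 m

Mid-depth of clay below the ground surface: z = 2.2 + 3.2/2 = 3.8 m.
Total vertical stress at mid-clay: σ_v = 19×2.2 + 18.6×1.6 = 71.56 kPa.
Pore pressure: u = 9.81×(3.8 − 2) = 17.658 kPa.
Initial effective stress: σ'_0 = σ_v − u = 71.56 − 17.658 = 53.902 kPa.
Final effective stress: σ'_f = 53.902 + 52.2 = 106.1 kPa.
σ'_f = 106.1 ≤ σ'_p = 144 kPa, so the clay remains overconsolidated and only the recompression index applies:
S_c = C_r·H/(1+e₀)·log₁₀(σ'_f/σ'_0) = 0.066×3.2/1.69×log₁₀(106.1/53.902)
    = 0.12497 × 0.29411 = 0.03676 m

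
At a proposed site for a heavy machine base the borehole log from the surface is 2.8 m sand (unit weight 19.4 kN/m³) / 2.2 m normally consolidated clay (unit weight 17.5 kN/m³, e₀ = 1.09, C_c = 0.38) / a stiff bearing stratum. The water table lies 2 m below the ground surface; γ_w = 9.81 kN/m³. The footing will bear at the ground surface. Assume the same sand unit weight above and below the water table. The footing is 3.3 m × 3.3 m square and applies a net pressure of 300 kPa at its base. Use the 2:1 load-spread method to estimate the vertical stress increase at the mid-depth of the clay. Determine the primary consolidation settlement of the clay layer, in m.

Mid-depth of clay below the ground surface: z = 2.8 + 2.2/2 = 3.9 m.
Total vertical stress at mid-clay: σ_v = 19.4×2.8 + 17.5×1.1 = 73.57 kPa.
Pore pressure: u = 9.81×(3.9 − 2) = 18.639 kPa.
Initial effective stress: σ'_0 = σ_v − u = 73.57 − 18.639 = 54.931 kPa.
Stress increase at mid-clay by the 2:1 spreading method:
Δσ = qBL/((B+z)(L+z)) = 300×3.3×3.3/((3.3+3.9)(3.3+3.9)) = 63.021 kPa
Final effective stress: σ'_f = σ'_0 + Δσ = 54.931 + 63.021 = 117.95 kPa.
Normally consolidated clay, so the full stress increment lies on the virgin compression line:
S_c = C_c·H/(1+e₀)·log₁₀(σ'_f/σ'_0) = 0.38×2.2/(1+1.09)×log₁₀(117.95/54.931)
    = 0.4 × 0.33188 = 0.1328 m

S_c ≈ 0.133 m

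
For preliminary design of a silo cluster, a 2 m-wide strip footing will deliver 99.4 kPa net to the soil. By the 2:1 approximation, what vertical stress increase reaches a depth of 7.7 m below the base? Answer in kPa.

Δσ_z ≈ 20.5 kPa

By the 2:1 method the load spreads at 1 horizontal : 2 vertical, so at depth z the loaded area has grown by z in each plan dimension:
Δσ = qB/(B+z) = 99.4×2/(2+7.7) = 20.495 kPa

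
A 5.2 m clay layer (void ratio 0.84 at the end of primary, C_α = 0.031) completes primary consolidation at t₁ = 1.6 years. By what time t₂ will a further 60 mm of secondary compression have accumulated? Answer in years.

t₂ ≈ 7.74 years

S_s = C_α·H/(1+e_p)·log₁₀(t₂/t₁) ⇒ log₁₀(t₂/t₁) = S_s·(1+e_p)/(C_α·H).
log₁₀(t₂/t₁) = 0.06 × (1+0.84) / (0.031×5.2) = 0.6849
t₂ = t₁ × 10^0.6849 = 1.6 × 4.84 = 7.744 years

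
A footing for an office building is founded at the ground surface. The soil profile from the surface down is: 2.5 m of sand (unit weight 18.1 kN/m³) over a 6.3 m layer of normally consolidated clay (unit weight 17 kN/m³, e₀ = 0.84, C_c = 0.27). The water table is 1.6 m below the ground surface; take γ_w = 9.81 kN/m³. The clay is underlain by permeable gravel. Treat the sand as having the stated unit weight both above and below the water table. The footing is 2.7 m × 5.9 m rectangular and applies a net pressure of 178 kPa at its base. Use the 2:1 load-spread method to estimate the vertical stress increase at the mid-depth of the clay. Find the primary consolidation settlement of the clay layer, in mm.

S_c ≈ 162 mm

Mid-depth of clay below the ground surface: z = 2.5 + 6.3/2 = 5.65 m.
Total vertical stress at mid-clay: σ_v = 18.1×2.5 + 17×3.15 = 98.8 kPa.
Pore pressure: u = 9.81×(5.65 − 1.6) = 39.73 kPa.
Initial effective stress: σ'_0 = σ_v − u = 98.8 − 39.73 = 59.07 kPa.
Stress increase at mid-clay by the 2:1 spreading method:
Δσ = qBL/((B+z)(L+z)) = 178×2.7×5.9/((2.7+5.65)(5.9+5.65)) = 29.401 kPa
Final effective stress: σ'_f = σ'_0 + Δσ = 59.07 + 29.401 = 88.471 kPa.
Normally consolidated clay, so the full stress increment lies on the virgin compression line:
S_c = C_c·H/(1+e₀)·log₁₀(σ'_f/σ'_0) = 0.27×6.3/(1+0.84)×log₁₀(88.471/59.07)
    = 0.92446 × 0.17543 = 0.1622 m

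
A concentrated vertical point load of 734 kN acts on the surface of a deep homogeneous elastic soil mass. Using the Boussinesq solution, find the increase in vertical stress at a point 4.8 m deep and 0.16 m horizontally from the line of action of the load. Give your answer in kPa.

Δσ_z ≈ 15.2 kPa

Boussinesq vertical stress below a point load on an elastic half-space:
Δσ_z = 3P/(2πz²) · [1 + (r/z)²]^(−5/2)
r/z = 0.16/4.8 = 0.033333; [1+(r/z)²]^(−5/2) = 0.99723.
Δσ_z = 3×734/(2π×4.8²) × 0.99723 = 15.211 × 0.99723 = 15.17 kPa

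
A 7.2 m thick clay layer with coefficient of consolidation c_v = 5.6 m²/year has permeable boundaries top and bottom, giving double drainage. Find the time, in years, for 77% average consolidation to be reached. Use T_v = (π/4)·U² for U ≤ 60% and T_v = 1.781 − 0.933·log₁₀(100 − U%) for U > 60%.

Drainage path length: H_d = H/2 = 3.6 m (double drainage).
U > 60%: T_v = 1.781 − 0.933·log₁₀(100 − 77) = 0.51051.
t = T_v·H_d²/c_v = 0.51051×3.6²/5.6 = 1.181 years.

t ≈ 1.18 years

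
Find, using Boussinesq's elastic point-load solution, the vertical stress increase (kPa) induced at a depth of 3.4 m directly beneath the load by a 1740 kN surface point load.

Boussinesq vertical stress below a point load on an elastic half-space:
Δσ_z = 3P/(2πz²) · [1 + (r/z)²]^(−5/2)
r/z = 0/3.4 = 0; [1+(r/z)²]^(−5/2) = 1.
Δσ_z = 3×1740/(2π×3.4²) × 1 = 71.868 × 1 = 71.87 kPa

Δσ_z ≈ 71.9 kPa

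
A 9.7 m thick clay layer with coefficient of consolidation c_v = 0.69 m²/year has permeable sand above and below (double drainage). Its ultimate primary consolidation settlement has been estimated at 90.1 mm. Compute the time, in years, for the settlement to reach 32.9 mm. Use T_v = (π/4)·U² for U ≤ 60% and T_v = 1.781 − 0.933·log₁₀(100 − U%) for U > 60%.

t ≈ 3.57 years

Drainage path length: H_d = H/2 = 4.85 m (double drainage).
U = S(t)/S_ult = 32.9/90.1 = 0.3651.
U ≤ 60%: T_v = (π/4)·U² = (π/4)×0.36515² = 0.10472.
t = T_v·H_d²/c_v = 0.10472×4.85²/0.69 = 3.57 years.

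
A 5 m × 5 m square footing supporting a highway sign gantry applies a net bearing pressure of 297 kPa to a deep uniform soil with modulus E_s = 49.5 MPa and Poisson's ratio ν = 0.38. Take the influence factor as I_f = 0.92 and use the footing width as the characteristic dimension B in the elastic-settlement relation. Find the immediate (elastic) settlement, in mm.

Immediate (elastic) settlement: S_e = q·B·(1−ν²)/E_s · I_f.
E_s = 49.5 MPa = 49500 kPa.
S_e = 297 × 5 × (1 − 0.38²) / 49500 × 0.92
    = 297 × 5 × 0.8556 / 49500 × 0.92
    = 0.02361 m = 23.61 mm

S_e ≈ 23.6 mm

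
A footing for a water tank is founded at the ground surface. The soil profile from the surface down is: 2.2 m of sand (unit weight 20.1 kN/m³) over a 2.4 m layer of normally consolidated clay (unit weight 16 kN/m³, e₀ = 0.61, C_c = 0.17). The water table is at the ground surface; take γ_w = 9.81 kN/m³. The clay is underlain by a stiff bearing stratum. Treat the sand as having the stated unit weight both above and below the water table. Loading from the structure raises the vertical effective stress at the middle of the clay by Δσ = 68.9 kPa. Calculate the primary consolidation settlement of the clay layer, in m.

Mid-depth of clay below the ground surface: z = 2.2 + 2.4/2 = 3.4 m.
Total vertical stress at mid-clay: σ_v = 20.1×2.2 + 16×1.2 = 63.42 kPa.
Pore pressure: u = 9.81×(3.4 − 0) = 33.354 kPa.
Initial effective stress: σ'_0 = σ_v − u = 63.42 − 33.354 = 30.066 kPa.
Final effective stress: σ'_f = σ'_0 + Δσ = 30.066 + 68.9 = 98.966 kPa.
Normally consolidated clay, so the full stress increment lies on the virgin compression line:
S_c = C_c·H/(1+e₀)·log₁₀(σ'_f/σ'_0) = 0.17×2.4/(1+0.61)×log₁₀(98.966/30.066)
    = 0.25342 × 0.51741 = 0.1311 m

S_c ≈ 0.131 m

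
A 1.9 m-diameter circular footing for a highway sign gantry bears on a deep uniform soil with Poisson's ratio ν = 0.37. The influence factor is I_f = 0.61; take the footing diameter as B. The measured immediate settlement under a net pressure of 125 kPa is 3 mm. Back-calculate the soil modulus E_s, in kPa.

S_e = q·B·(1−ν²)/E_s · I_f  ⇒  E_s = q·B·(1−ν²)·I_f / S_e.
E_s = 125 × 1.9 × 0.8631 × 0.61 / 0.003 = 41680 kPa

E_s ≈ 41700 kPa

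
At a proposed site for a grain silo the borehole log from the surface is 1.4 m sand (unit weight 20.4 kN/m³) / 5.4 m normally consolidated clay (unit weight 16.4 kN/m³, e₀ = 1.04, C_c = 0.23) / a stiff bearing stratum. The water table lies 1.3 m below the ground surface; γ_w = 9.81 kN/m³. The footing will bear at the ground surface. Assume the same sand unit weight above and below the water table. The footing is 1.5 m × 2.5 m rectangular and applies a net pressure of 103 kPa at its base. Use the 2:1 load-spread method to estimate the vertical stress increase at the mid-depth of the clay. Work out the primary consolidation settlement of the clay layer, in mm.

Mid-depth of clay below the ground surface: z = 1.4 + 5.4/2 = 4.1 m.
Total vertical stress at mid-clay: σ_v = 20.4×1.4 + 16.4×2.7 = 72.84 kPa.
Pore pressure: u = 9.81×(4.1 − 1.3) = 27.468 kPa.
Initial effective stress: σ'_0 = σ_v − u = 72.84 − 27.468 = 45.372 kPa.
Stress increase at mid-clay by the 2:1 spreading method:
Δσ = qBL/((B+z)(L+z)) = 103×1.5×2.5/((1.5+4.1)(2.5+4.1)) = 10.45 kPa
Final effective stress: σ'_f = σ'_0 + Δσ = 45.372 + 10.45 = 55.822 kPa.
Normally consolidated clay, so the full stress increment lies on the virgin compression line:
S_c = C_c·H/(1+e₀)·log₁₀(σ'_f/σ'_0) = 0.23×5.4/(1+1.04)×log₁₀(55.822/45.372)
    = 0.60882 × 0.090017 = 0.0548 m

S_c ≈ 54.8 mm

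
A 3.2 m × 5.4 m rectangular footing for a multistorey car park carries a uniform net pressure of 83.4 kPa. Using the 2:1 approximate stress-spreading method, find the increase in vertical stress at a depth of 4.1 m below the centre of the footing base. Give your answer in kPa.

By the 2:1 method the load spreads at 1 horizontal : 2 vertical, so at depth z the loaded area has grown by z in each plan dimension:
Δσ = qBL/((B+z)(L+z)) = 83.4×3.2×5.4/((3.2+4.1)(5.4+4.1)) = 20.781 kPa

Δσ_z ≈ 20.8 kPa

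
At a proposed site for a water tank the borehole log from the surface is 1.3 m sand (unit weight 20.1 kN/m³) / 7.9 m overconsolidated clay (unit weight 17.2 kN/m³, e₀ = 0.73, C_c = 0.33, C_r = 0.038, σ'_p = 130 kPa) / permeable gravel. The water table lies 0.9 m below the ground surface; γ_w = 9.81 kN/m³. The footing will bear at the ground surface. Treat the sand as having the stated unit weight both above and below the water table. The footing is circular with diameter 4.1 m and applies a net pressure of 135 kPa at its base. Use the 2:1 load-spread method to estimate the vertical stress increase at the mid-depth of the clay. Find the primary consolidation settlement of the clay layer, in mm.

Mid-depth of clay below the ground surface: z = 1.3 + 7.9/2 = 5.25 m.
Total vertical stress at mid-clay: σ_v = 20.1×1.3 + 17.2×3.95 = 94.07 kPa.
Pore pressure: u = 9.81×(5.25 − 0.9) = 42.673 kPa.
Initial effective stress: σ'_0 = σ_v − u = 94.07 − 42.673 = 51.397 kPa.
Stress increase at mid-clay by the 2:1 spreading method:
Δσ ≈ qD²/(D+z)² = 135×4.1²/(4.1+5.25)² = 25.958 kPa
Final effective stress: σ'_f = 51.397 + 25.958 = 77.355 kPa.
σ'_f = 77.355 ≤ σ'_p = 130 kPa, so the clay remains overconsolidated and only the recompression index applies:
S_c = C_r·H/(1+e₀)·log₁₀(σ'_f/σ'_0) = 0.038×7.9/1.73×log₁₀(77.355/51.397)
    = 0.17353 × 0.17755 = 0.03081 m

S_c ≈ 30.8 mm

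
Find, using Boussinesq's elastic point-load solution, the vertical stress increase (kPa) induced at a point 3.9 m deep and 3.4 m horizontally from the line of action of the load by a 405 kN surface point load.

Δσ_z ≈ 3.09 kPa

Boussinesq vertical stress below a point load on an elastic half-space:
Δσ_z = 3P/(2πz²) · [1 + (r/z)²]^(−5/2)
r/z = 3.4/3.9 = 0.87179; [1+(r/z)²]^(−5/2) = 0.24333.
Δσ_z = 3×405/(2π×3.9²) × 0.24333 = 12.714 × 0.24333 = 3.094 kPa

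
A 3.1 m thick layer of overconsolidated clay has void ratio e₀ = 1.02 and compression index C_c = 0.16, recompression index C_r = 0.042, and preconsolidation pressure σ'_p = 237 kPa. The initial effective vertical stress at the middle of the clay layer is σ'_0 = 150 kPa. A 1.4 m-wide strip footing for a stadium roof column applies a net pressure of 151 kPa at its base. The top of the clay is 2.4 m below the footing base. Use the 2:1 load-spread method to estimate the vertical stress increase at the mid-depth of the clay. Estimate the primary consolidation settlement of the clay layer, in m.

Mid-depth of clay below the footing base: z = 2.4 + 3.1/2 = 3.95 m.
Stress increase at mid-clay by the 2:1 spreading method:
Δσ = qB/(B+z) = 151×1.4/(1.4+3.95) = 39.514 kPa
Final effective stress: σ'_f = 150 + 39.514 = 189.51 kPa.
σ'_f = 189.51 ≤ σ'_p = 237 kPa, so the clay remains overconsolidated and only the recompression index applies:
S_c = C_r·H/(1+e₀)·log₁₀(σ'_f/σ'_0) = 0.042×3.1/2.02×log₁₀(189.51/150)
    = 0.064457 × 0.10154 = 0.006545 m

S_c ≈ 0.00655 m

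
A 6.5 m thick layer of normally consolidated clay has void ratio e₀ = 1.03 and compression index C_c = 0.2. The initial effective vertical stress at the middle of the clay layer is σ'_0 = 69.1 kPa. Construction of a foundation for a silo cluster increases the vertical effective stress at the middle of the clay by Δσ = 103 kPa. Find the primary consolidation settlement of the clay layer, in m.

Final effective stress: σ'_f = σ'_0 + Δσ = 69.1 + 103 = 172.1 kPa.
Normally consolidated clay, so the full stress increment lies on the virgin compression line:
S_c = C_c·H/(1+e₀)·log₁₀(σ'_f/σ'_0) = 0.2×6.5/(1+1.03)×log₁₀(172.1/69.1)
    = 0.64039 × 0.3963 = 0.2538 m

S_c ≈ 0.254 m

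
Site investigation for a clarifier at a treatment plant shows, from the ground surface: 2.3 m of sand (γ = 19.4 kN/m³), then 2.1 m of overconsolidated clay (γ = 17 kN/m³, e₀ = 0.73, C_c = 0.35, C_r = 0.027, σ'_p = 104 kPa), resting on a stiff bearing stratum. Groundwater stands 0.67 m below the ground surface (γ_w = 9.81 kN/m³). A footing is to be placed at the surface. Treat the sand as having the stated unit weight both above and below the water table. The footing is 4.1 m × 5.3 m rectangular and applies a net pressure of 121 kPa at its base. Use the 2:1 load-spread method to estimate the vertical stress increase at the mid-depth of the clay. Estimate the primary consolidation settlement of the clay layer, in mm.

S_c ≈ 10.7 mm

Mid-depth of clay below the ground surface: z = 2.3 + 2.1/2 = 3.35 m.
Total vertical stress at mid-clay: σ_v = 19.4×2.3 + 17×1.05 = 62.47 kPa.
Pore pressure: u = 9.81×(3.35 − 0.67) = 26.291 kPa.
Initial effective stress: σ'_0 = σ_v − u = 62.47 − 26.291 = 36.179 kPa.
Stress increase at mid-clay by the 2:1 spreading method:
Δσ = qBL/((B+z)(L+z)) = 121×4.1×5.3/((4.1+3.35)(5.3+3.35)) = 40.801 kPa
Final effective stress: σ'_f = 36.179 + 40.801 = 76.98 kPa.
σ'_f = 76.98 ≤ σ'_p = 104 kPa, so the clay remains overconsolidated and only the recompression index applies:
S_c = C_r·H/(1+e₀)·log₁₀(σ'_f/σ'_0) = 0.027×2.1/1.73×log₁₀(76.98/36.179)
    = 0.032775 × 0.32792 = 0.01075 m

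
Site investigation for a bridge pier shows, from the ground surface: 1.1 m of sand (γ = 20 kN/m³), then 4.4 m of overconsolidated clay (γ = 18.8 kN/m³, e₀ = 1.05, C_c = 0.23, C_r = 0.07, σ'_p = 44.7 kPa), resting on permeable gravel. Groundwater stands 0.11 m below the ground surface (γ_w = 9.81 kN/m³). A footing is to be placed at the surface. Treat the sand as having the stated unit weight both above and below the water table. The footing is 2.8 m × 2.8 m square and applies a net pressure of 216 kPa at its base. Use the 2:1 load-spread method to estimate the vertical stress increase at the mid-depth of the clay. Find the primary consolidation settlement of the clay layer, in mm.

S_c ≈ 140 mm

Mid-depth of clay below the ground surface: z = 1.1 + 4.4/2 = 3.3 m.
Total vertical stress at mid-clay: σ_v = 20×1.1 + 18.8×2.2 = 63.36 kPa.
Pore pressure: u = 9.81×(3.3 − 0.11) = 31.294 kPa.
Initial effective stress: σ'_0 = σ_v − u = 63.36 − 31.294 = 32.066 kPa.
Stress increase at mid-clay by the 2:1 spreading method:
Δσ = qBL/((B+z)(L+z)) = 216×2.8×2.8/((2.8+3.3)(2.8+3.3)) = 45.51 kPa
Final effective stress: σ'_f = 32.066 + 45.51 = 77.576 kPa.
σ'_f = 77.576 > σ'_p = 44.7 kPa, so the stress path crosses the preconsolidation pressure — recompression up to σ'_p, then virgin compression beyond:
S_c = H/(1+e₀)·[C_r·log₁₀(σ'_p/σ'_0) + C_c·log₁₀(σ'_f/σ'_p)]
    = 4.4/2.05 × [0.07×log₁₀(44.7/32.066) + 0.23×log₁₀(77.576/44.7)]
    = 2.1463 × [0.010098 + 0.055067] = 0.1399 m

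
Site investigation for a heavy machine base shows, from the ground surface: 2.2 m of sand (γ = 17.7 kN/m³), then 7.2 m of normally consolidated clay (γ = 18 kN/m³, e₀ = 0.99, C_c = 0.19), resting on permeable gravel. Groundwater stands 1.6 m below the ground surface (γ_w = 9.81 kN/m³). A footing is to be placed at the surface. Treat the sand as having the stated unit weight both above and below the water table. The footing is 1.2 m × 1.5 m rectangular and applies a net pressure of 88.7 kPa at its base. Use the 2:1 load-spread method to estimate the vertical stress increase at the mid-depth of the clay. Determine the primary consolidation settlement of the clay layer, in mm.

S_c ≈ 14.6 mm

Mid-depth of clay below the ground surface: z = 2.2 + 7.2/2 = 5.8 m.
Total vertical stress at mid-clay: σ_v = 17.7×2.2 + 18×3.6 = 103.74 kPa.
Pore pressure: u = 9.81×(5.8 − 1.6) = 41.202 kPa.
Initial effective stress: σ'_0 = σ_v − u = 103.74 − 41.202 = 62.538 kPa.
Stress increase at mid-clay by the 2:1 spreading method:
Δσ = qBL/((B+z)(L+z)) = 88.7×1.2×1.5/((1.2+5.8)(1.5+5.8)) = 3.1245 kPa
Final effective stress: σ'_f = σ'_0 + Δσ = 62.538 + 3.1245 = 65.662 kPa.
Normally consolidated clay, so the full stress increment lies on the virgin compression line:
S_c = C_c·H/(1+e₀)·log₁₀(σ'_f/σ'_0) = 0.19×7.2/(1+0.99)×log₁₀(65.662/62.538)
    = 0.68744 × 0.02117 = 0.01455 m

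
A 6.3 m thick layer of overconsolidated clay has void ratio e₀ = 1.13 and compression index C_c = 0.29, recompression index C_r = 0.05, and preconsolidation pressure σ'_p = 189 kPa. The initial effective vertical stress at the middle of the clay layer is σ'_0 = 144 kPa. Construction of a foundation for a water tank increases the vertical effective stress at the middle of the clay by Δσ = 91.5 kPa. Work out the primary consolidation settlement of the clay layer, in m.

S_c ≈ 0.0994 m

Final effective stress: σ'_f = 144 + 91.5 = 235.5 kPa.
σ'_f = 235.5 > σ'_p = 189 kPa, so the stress path crosses the preconsolidation pressure — recompression up to σ'_p, then virgin compression beyond:
S_c = H/(1+e₀)·[C_r·log₁₀(σ'_p/σ'_0) + C_c·log₁₀(σ'_f/σ'_p)]
    = 6.3/2.13 × [0.05×log₁₀(189/144) + 0.29×log₁₀(235.5/189)]
    = 2.9577 × [0.005905 + 0.027703] = 0.0994 m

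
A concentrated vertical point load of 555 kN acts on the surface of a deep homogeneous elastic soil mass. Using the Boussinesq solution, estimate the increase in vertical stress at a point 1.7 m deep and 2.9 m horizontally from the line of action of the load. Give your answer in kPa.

Δσ_z ≈ 3.03 kPa

Boussinesq vertical stress below a point load on an elastic half-space:
Δσ_z = 3P/(2πz²) · [1 + (r/z)²]^(−5/2)
r/z = 2.9/1.7 = 1.7059; [1+(r/z)²]^(−5/2) = 0.033079.
Δσ_z = 3×555/(2π×1.7²) × 0.033079 = 91.693 × 0.033079 = 3.033 kPa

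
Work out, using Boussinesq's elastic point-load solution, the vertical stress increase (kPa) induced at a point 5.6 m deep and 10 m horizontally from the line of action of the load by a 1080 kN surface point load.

Δσ_z ≈ 0.458 kPa

Boussinesq vertical stress below a point load on an elastic half-space:
Δσ_z = 3P/(2πz²) · [1 + (r/z)²]^(−5/2)
r/z = 10/5.6 = 1.7857; [1+(r/z)²]^(−5/2) = 0.027847.
Δσ_z = 3×1080/(2π×5.6²) × 0.027847 = 16.443 × 0.027847 = 0.4579 kPa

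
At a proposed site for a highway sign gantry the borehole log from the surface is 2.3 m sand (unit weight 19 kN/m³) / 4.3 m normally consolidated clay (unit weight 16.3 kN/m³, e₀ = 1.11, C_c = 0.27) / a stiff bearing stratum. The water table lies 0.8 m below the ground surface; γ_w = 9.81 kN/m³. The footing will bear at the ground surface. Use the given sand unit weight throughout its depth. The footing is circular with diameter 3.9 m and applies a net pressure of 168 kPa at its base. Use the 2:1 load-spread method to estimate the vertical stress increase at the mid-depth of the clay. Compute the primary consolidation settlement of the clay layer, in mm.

S_c ≈ 147 mm

Mid-depth of clay below the ground surface: z = 2.3 + 4.3/2 = 4.45 m.
Total vertical stress at mid-clay: σ_v = 19×2.3 + 16.3×2.15 = 78.745 kPa.
Pore pressure: u = 9.81×(4.45 − 0.8) = 35.806 kPa.
Initial effective stress: σ'_0 = σ_v − u = 78.745 − 35.806 = 42.939 kPa.
Stress increase at mid-clay by the 2:1 spreading method:
Δσ ≈ qD²/(D+z)² = 168×3.9²/(3.9+4.45)² = 36.649 kPa
Final effective stress: σ'_f = σ'_0 + Δσ = 42.939 + 36.649 = 79.588 kPa.
Normally consolidated clay, so the full stress increment lies on the virgin compression line:
S_c = C_c·H/(1+e₀)·log₁₀(σ'_f/σ'_0) = 0.27×4.3/(1+1.11)×log₁₀(79.588/42.939)
    = 0.55024 × 0.268 = 0.1475 m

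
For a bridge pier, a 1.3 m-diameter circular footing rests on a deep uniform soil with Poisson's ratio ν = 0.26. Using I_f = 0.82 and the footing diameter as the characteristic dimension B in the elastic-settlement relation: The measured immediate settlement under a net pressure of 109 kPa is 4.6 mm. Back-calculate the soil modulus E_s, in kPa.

E_s ≈ 23600 kPa

S_e = q·B·(1−ν²)/E_s · I_f  ⇒  E_s = q·B·(1−ν²)·I_f / S_e.
E_s = 109 × 1.3 × 0.9324 × 0.82 / 0.0046 = 23550 kPa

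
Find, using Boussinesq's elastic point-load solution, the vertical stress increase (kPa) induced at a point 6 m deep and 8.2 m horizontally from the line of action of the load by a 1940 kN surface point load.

Δσ_z ≈ 1.85 kPa

Boussinesq vertical stress below a point load on an elastic half-space:
Δσ_z = 3P/(2πz²) · [1 + (r/z)²]^(−5/2)
r/z = 8.2/6 = 1.3667; [1+(r/z)²]^(−5/2) = 0.071802.
Δσ_z = 3×1940/(2π×6²) × 0.071802 = 25.73 × 0.071802 = 1.847 kPa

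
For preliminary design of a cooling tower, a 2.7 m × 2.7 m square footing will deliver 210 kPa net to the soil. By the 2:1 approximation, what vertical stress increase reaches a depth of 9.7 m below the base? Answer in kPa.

Δσ_z ≈ 9.96 kPa

By the 2:1 method the load spreads at 1 horizontal : 2 vertical, so at depth z the loaded area has grown by z in each plan dimension:
Δσ = qBL/((B+z)(L+z)) = 210×2.7×2.7/((2.7+9.7)(2.7+9.7)) = 9.9564 kPa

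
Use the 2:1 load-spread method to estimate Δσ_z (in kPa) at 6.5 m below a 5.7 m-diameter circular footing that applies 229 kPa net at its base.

Δσ_z ≈ 50 kPa

By the 2:1 method the load spreads at 1 horizontal : 2 vertical, so at depth z the loaded area has grown by z in each plan dimension:
Δσ ≈ qD²/(D+z)² = 229×5.7²/(5.7+6.5)² = 49.988 kPa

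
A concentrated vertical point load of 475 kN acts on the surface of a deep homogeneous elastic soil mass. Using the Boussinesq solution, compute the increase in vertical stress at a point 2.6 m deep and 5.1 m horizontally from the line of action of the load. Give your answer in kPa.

Δσ_z ≈ 0.648 kPa

Boussinesq vertical stress below a point load on an elastic half-space:
Δσ_z = 3P/(2πz²) · [1 + (r/z)²]^(−5/2)
r/z = 5.1/2.6 = 1.9615; [1+(r/z)²]^(−5/2) = 0.019327.
Δσ_z = 3×475/(2π×2.6²) × 0.019327 = 33.55 × 0.019327 = 0.6484 kPa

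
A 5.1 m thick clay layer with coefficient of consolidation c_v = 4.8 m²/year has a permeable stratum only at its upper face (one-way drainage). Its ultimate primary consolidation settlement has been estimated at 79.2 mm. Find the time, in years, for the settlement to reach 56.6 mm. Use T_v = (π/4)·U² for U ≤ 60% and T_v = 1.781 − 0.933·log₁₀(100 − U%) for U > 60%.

t ≈ 2.29 years

Drainage path length: H_d = H = 5.1 m (single drainage).
U = S(t)/S_ult = 56.6/79.2 = 0.7146.
U > 60%: T_v = 1.781 − 0.933·log₁₀(100 − 71.465) = 0.42313.
t = T_v·H_d²/c_v = 0.42313×5.1²/4.8 = 2.293 years.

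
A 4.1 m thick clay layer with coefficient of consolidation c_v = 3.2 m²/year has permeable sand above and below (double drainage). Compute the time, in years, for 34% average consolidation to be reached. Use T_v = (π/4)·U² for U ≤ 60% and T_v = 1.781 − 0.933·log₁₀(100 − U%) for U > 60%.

Drainage path length: H_d = H/2 = 2.05 m (double drainage).
U ≤ 60%: T_v = (π/4)·U² = (π/4)×0.34² = 0.090792.
t = T_v·H_d²/c_v = 0.090792×2.05²/3.2 = 0.1192 years.

t ≈ 0.119 years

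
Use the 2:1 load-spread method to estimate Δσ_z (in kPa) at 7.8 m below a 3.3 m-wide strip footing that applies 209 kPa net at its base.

Δσ_z ≈ 62.1 kPa

By the 2:1 method the load spreads at 1 horizontal : 2 vertical, so at depth z the loaded area has grown by z in each plan dimension:
Δσ = qB/(B+z) = 209×3.3/(3.3+7.8) = 62.135 kPa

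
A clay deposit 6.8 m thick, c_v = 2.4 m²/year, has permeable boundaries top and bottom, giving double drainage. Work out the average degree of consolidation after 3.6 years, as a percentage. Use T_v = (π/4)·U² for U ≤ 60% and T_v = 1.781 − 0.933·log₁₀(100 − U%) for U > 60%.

Drainage path length: H_d = H/2 = 3.4 m (double drainage).
T_v = c_v·t/H_d² = 2.4×3.6/3.4² = 0.7474.
T_v = 0.7474 corresponds to the U > 60% branch:
U = 1 − 10^((1.781 − T_v)/0.933)/100 = 0.8718

U ≈ 87.2 %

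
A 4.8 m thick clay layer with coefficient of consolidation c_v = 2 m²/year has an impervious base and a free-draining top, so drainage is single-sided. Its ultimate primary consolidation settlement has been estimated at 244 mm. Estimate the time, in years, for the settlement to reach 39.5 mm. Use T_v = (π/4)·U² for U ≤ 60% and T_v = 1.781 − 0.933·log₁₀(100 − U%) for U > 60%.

Drainage path length: H_d = H = 4.8 m (single drainage).
U = S(t)/S_ult = 39.5/244 = 0.1619.
U ≤ 60%: T_v = (π/4)·U² = (π/4)×0.16189² = 0.020583.
t = T_v·H_d²/c_v = 0.020583×4.8²/2 = 0.2371 years.

t ≈ 0.237 years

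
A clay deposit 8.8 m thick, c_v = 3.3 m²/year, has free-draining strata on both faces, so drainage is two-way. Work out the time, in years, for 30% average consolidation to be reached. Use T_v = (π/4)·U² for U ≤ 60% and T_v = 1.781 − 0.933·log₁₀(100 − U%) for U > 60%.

t ≈ 0.415 years

Drainage path length: H_d = H/2 = 4.4 m (double drainage).
U ≤ 60%: T_v = (π/4)·U² = (π/4)×0.3² = 0.070686.
t = T_v·H_d²/c_v = 0.070686×4.4²/3.3 = 0.4147 years.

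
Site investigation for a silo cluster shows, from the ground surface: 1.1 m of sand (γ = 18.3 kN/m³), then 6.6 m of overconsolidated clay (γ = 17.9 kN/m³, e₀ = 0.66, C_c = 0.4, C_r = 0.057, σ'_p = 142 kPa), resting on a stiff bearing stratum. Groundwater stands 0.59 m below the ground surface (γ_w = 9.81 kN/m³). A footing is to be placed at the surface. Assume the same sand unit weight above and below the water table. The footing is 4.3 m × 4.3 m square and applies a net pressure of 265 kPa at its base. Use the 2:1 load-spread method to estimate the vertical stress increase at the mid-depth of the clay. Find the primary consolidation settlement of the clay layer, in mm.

Mid-depth of clay below the ground surface: z = 1.1 + 6.6/2 = 4.4 m.
Total vertical stress at mid-clay: σ_v = 18.3×1.1 + 17.9×3.3 = 79.2 kPa.
Pore pressure: u = 9.81×(4.4 − 0.59) = 37.376 kPa.
Initial effective stress: σ'_0 = σ_v − u = 79.2 − 37.376 = 41.824 kPa.
Stress increase at mid-clay by the 2:1 spreading method:
Δσ = qBL/((B+z)(L+z)) = 265×4.3×4.3/((4.3+4.4)(4.3+4.4)) = 64.736 kPa
Final effective stress: σ'_f = 41.824 + 64.736 = 106.56 kPa.
σ'_f = 106.56 ≤ σ'_p = 142 kPa, so the clay remains overconsolidated and only the recompression index applies:
S_c = C_r·H/(1+e₀)·log₁₀(σ'_f/σ'_0) = 0.057×6.6/1.66×log₁₀(106.56/41.824)
    = 0.22663 × 0.40617 = 0.09205 m

S_c ≈ 92 mm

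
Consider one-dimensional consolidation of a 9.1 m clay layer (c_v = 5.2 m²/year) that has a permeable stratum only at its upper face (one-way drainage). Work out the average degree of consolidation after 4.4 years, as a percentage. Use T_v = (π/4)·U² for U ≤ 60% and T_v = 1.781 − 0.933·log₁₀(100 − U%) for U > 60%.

U ≈ 59.3 %

Drainage path length: H_d = H = 9.1 m (single drainage).
T_v = c_v·t/H_d² = 5.2×4.4/9.1² = 0.2763.
T_v = 0.2763 corresponds to the U ≤ 60% branch:
U = √(4T_v/π) = 0.5931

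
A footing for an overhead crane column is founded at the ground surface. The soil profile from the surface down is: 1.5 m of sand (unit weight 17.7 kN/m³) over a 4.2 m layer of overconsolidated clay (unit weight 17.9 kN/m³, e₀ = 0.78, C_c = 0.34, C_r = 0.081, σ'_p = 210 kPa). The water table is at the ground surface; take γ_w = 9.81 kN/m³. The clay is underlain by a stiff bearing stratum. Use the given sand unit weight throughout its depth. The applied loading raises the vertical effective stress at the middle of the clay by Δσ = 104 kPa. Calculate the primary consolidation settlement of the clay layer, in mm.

Mid-depth of clay below the ground surface: z = 1.5 + 4.2/2 = 3.6 m.
Total vertical stress at mid-clay: σ_v = 17.7×1.5 + 17.9×2.1 = 64.14 kPa.
Pore pressure: u = 9.81×(3.6 − 0) = 35.316 kPa.
Initial effective stress: σ'_0 = σ_v − u = 64.14 − 35.316 = 28.824 kPa.
Final effective stress: σ'_f = 28.824 + 104 = 132.82 kPa.
σ'_f = 132.82 ≤ σ'_p = 210 kPa, so the clay remains overconsolidated and only the recompression index applies:
S_c = C_r·H/(1+e₀)·log₁₀(σ'_f/σ'_0) = 0.081×4.2/1.78×log₁₀(132.82/28.824)
    = 0.19113 × 0.66351 = 0.1268 m

S_c ≈ 127 mm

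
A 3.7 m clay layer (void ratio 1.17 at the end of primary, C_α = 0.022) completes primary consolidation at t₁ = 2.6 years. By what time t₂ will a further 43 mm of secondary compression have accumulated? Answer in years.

t₂ ≈ 36.4 years

S_s = C_α·H/(1+e_p)·log₁₀(t₂/t₁) ⇒ log₁₀(t₂/t₁) = S_s·(1+e_p)/(C_α·H).
log₁₀(t₂/t₁) = 0.043 × (1+1.17) / (0.022×3.7) = 1.146
t₂ = t₁ × 10^1.146 = 2.6 × 14.01 = 36.42 years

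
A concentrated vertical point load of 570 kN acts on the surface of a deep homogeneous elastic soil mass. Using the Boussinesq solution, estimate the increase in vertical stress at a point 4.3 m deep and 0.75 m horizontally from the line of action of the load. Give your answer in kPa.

Boussinesq vertical stress below a point load on an elastic half-space:
Δσ_z = 3P/(2πz²) · [1 + (r/z)²]^(−5/2)
r/z = 0.75/4.3 = 0.17442; [1+(r/z)²]^(−5/2) = 0.92782.
Δσ_z = 3×570/(2π×4.3²) × 0.92782 = 14.719 × 0.92782 = 13.66 kPa

Δσ_z ≈ 13.7 kPa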